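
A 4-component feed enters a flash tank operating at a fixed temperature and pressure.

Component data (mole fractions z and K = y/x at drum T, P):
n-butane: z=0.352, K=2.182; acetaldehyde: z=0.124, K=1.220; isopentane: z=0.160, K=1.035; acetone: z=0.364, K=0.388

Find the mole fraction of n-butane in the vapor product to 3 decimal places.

Material balance + equilibrium reduce to Σ zᵢ(Kᵢ−1)/(1+ψ(Kᵢ−1)) = 0.
g(0) = ΣzᵢKᵢ − 1 = 0.226 and g(1) = 1 − Σzᵢ/Kᵢ = -0.356, so a root lies in (0, 1).
Iterate (Newton) starting at ψ = 0.63:
  ψ = 0.630: g = -0.0946, g' = -0.528 → ψ = 0.451
  ψ = 0.451: g = -0.0058, g' = -0.474 → ψ = 0.438
Converged at ψ = 0.438.
Compositions from xᵢ = zᵢ/(1+ψ(Kᵢ−1)), yᵢ = Kᵢxᵢ:
  n-butane: x = 0.232, y = 0.506
  acetaldehyde: x = 0.113, y = 0.138
  isopentane: x = 0.158, y = 0.163
  acetone: x = 0.497, y = 0.193

y_n-butane = 0.506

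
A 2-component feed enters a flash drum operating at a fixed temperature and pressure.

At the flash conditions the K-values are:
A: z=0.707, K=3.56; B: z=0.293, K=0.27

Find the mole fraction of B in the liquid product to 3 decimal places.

x_B = 0.778

Binary case is linear: z₁(K₁−1)(1+V/F(K₂−1)) + z₂(K₂−1)(1+V/F(K₁−1)) = 0
⇒ V/F = [z₁(K₁−1)+z₂(K₂−1)] / [−(K₁−1)(K₂−1)] = 1.5960/1.8688 = 0.854
Compositions from xᵢ = zᵢ/(1+V/F(Kᵢ−1)), yᵢ = Kᵢxᵢ:
  A: x = 0.222, y = 0.790
  B: x = 0.778, y = 0.210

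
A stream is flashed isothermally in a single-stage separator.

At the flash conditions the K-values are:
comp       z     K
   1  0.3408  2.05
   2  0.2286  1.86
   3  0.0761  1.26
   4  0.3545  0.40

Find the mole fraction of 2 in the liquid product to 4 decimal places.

Material balance + equilibrium reduce to Σ zᵢ(Kᵢ−1)/(1+V/F(Kᵢ−1)) = 0.
Feasibility: ΣzᵢKᵢ = 1.3615, Σzᵢ/Kᵢ = 1.2358 — both > 1, two phases present.
Iterate (Newton) starting at V/F = 0.54:
  V/F = 0.5400: g = 0.06532, g' = -0.5151 → V/F = 0.6668
  V/F = 0.6668: g = -0.00226, g' = -0.5566 → V/F = 0.6627
Converged at V/F = 0.6627.
Compositions from xᵢ = zᵢ/(1+V/F(Kᵢ−1)), yᵢ = Kᵢxᵢ:
  1: x = 0.2010, y = 0.4120
  2: x = 0.1456, y = 0.2708
  3: x = 0.0649, y = 0.0818
  4: x = 0.5885, y = 0.2354

x_2 = 0.1456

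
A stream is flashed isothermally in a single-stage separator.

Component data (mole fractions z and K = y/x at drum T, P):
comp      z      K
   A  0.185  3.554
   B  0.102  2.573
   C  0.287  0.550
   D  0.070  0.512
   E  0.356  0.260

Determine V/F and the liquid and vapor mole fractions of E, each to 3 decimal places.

Iterate (Newton) starting at V/F = 0.46:
  V/F = 0.460: g = -0.2960, g' = -0.908 → V/F = 0.134
  V/F = 0.134: g = 0.0179, g' = -1.167 → V/F = 0.150
Converged at V/F = 0.150.
Compositions from xᵢ = zᵢ/(1+V/F(Kᵢ−1)), yᵢ = Kᵢxᵢ:
  A: x = 0.134, y = 0.476
  B: x = 0.083, y = 0.212
  C: x = 0.308, y = 0.169
  D: x = 0.076, y = 0.039
  E: x = 0.400, y = 0.104

V/F = 0.150, x_E = 0.400, y_E = 0.104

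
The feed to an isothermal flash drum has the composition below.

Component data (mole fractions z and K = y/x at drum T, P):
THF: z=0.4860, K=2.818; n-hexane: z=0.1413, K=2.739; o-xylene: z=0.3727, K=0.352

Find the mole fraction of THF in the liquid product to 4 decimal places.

Iterate (Newton) starting at ψ = 0.5:
  ψ = 0.5000: g = 0.23701, g' = -0.9055 → ψ = 0.7617
  ψ = 0.7617: g = -0.00074, g' = -0.9718 → ψ = 0.7610
Converged at ψ = 0.7610.
Compositions from xᵢ = zᵢ/(1+ψ(Kᵢ−1)), yᵢ = Kᵢxᵢ:
  THF: x = 0.2039, y = 0.5746
  n-hexane: x = 0.0608, y = 0.1666
  o-xylene: x = 0.7353, y = 0.2588

x_THF = 0.2039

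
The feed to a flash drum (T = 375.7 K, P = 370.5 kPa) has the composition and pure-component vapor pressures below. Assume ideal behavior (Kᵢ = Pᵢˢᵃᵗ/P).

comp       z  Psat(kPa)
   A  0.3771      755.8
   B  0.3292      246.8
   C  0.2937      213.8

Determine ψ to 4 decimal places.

Raoult's law: Kᵢ = Pᵢˢᵃᵗ/P = Pᵢˢᵃᵗ/370.5.
  K_A = 755.8/370.5 = 2.039946, K_B = 246.8/370.5 = 0.666127, K_C = 213.8/370.5 = 0.577058
Material balance + equilibrium reduce to Σ zᵢ(Kᵢ−1)/(1+ψ(Kᵢ−1)) = 0.
g(0) = ΣzᵢKᵢ − 1 = 0.1580 and g(1) = 1 − Σzᵢ/Kᵢ = -0.1880, so a root lies in (0, 1).
Iterate (Newton) starting at ψ = 0.62:
  ψ = 0.6200: g = -0.06854, g' = -0.3056 → ψ = 0.3957
  ψ = 0.3957: g = 0.00199, g' = -0.3292 → ψ = 0.4018
Converged at ψ = 0.4018.

ψ = 0.4018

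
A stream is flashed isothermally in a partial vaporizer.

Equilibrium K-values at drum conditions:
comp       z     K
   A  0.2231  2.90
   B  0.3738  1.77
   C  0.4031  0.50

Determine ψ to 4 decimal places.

ψ = 0.8211

Let ψ = V/F and solve Σ zᵢ(Kᵢ−1)/(1+ψ(Kᵢ−1)) = 0.
g(0) = ΣzᵢKᵢ − 1 = 0.5102 and g(1) = 1 − Σzᵢ/Kᵢ = -0.0943, so a root lies in (0, 1).
Newton iteration, ψ⁰ = 0.37:
  ψ = 0.3700: g = 0.22561, g' = -0.5637 → ψ = 0.7703
  ψ = 0.7703: g = 0.02494, g' = -0.4866 → ψ = 0.8215
  ψ = 0.8215: g = -0.00023, g' = -0.4962 → ψ = 0.8211
Converged at ψ = 0.8211.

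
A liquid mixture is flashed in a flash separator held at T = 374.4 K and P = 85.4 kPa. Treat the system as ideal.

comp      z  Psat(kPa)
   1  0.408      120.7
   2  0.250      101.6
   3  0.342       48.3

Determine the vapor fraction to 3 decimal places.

Raoult's law: Kᵢ = Pᵢˢᵃᵗ/P = Pᵢˢᵃᵗ/85.4.
  K_1 = 120.7/85.4 = 1.41335, K_2 = 101.6/85.4 = 1.18970, K_3 = 48.3/85.4 = 0.56557
Let ψ = V/F and solve Σ zᵢ(Kᵢ−1)/(1+ψ(Kᵢ−1)) = 0.
Feasibility: ΣzᵢKᵢ = 1.067, Σzᵢ/Kᵢ = 1.104 — both > 1, two phases present.
Iterate (Newton) starting at ψ = 0.5:
  ψ = 0.500: g = -0.0067, g' = -0.161 → ψ = 0.458
Converged at ψ = 0.458.

ψ = 0.458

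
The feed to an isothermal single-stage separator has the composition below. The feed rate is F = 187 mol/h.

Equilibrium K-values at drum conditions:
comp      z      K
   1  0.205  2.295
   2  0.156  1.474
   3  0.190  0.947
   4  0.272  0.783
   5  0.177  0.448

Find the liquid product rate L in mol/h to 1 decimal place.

L = 86.9 mol/h

Rachford–Rice: g(V/F) = Σ zᵢ(Kᵢ−1)/(1+V/F(Kᵢ−1)) = 0.
Check two-phase: ΣzᵢKᵢ = 1.173 > 1 and Σzᵢ/Kᵢ = 1.138 > 1, so g(0) = 0.173 > 0 and g(1) = -0.138 < 0.
Newton–Raphson from V/F = 0.52:
  V/F = 0.520: g = 0.0040, g' = -0.268 → V/F = 0.535
Converged at V/F = 0.535.
Then V = V/F·F = 0.5351·187 = 100.1 mol/h and L = F − V = 86.9 mol/h.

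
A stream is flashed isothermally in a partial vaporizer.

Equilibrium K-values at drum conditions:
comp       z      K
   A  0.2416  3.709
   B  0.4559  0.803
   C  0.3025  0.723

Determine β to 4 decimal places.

Rachford–Rice: g(β) = Σ zᵢ(Kᵢ−1)/(1+β(Kᵢ−1)) = 0.
Feasibility: ΣzᵢKᵢ = 1.4809, Σzᵢ/Kᵢ = 1.0513 — both > 1, two phases present.
Newton–Raphson from β = 0.5:
  β = 0.5000: g = 0.08109, g' = -0.3729 → β = 0.7175
  β = 0.7175: g = 0.01317, g' = -0.2648 → β = 0.7672
  β = 0.7672: g = 0.00040, g' = -0.2491 → β = 0.7688
Converged at β = 0.7688.

β = 0.7688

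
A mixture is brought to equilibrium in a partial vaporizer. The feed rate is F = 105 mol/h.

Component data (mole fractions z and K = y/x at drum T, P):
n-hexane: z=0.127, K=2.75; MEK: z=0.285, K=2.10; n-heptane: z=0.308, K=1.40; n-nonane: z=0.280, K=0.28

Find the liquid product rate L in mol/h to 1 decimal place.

Rachford–Rice: g(β) = Σ zᵢ(Kᵢ−1)/(1+β(Kᵢ−1)) = 0.
Check two-phase: ΣzᵢKᵢ = 1.457 > 1 and Σzᵢ/Kᵢ = 1.402 > 1, so g(0) = 0.457 > 0 and g(1) = -0.402 < 0.
Newton–Raphson from β = 0.48:
  β = 0.480: g = 0.1212, g' = -0.636 → β = 0.671
  β = 0.671: g = -0.0100, g' = -0.770 → β = 0.658
  β = 0.658: g = -0.0001, g' = -0.755 → β = 0.657
Converged at β = 0.657.
Then V = β·F = 0.6575·105 = 69.0 mol/h and L = F − V = 36.0 mol/h.

L = 36.0 mol/h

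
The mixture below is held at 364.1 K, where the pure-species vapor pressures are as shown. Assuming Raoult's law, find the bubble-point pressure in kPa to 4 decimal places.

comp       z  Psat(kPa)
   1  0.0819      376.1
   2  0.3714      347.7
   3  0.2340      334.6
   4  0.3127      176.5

At the bubble point ψ → 0, so ΣzᵢKᵢ = 1 with Kᵢ = Pᵢˢᵃᵗ/P ⇒ P = ΣzᵢPᵢˢᵃᵗ.
P = 0.0819·376.1 + 0.3714·347.7 + 0.2340·334.6 + 0.3127·176.5 = 293.4263 kPa

Pbub = 293.4263 kPa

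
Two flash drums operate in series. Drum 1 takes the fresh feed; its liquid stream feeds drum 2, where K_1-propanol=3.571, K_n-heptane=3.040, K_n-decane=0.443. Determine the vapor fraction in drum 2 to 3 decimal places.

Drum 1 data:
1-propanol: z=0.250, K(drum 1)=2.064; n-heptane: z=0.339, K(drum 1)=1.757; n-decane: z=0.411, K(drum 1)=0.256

V/F (drum 2) = 0.579

Drum 1:
Material balance + equilibrium reduce to Σ zᵢ(Kᵢ−1)/(1+ψ₁(Kᵢ−1)) = 0.
g(0) = ΣzᵢKᵢ − 1 = 0.217 and g(1) = 1 − Σzᵢ/Kᵢ = -0.920, so a root lies in (0, 1).
Newton–Raphson from ψ₁ = 0.38:
  ψ₁ = 0.380: g = -0.0376, g' = -0.703 → ψ₁ = 0.327
  ψ₁ = 0.327: g = -0.0007, g' = -0.678 → ψ₁ = 0.325
Converged at ψ₁ = 0.325.
Drum-1 compositions:
  1-propanol: x = 0.186, y = 0.383
  n-heptane: x = 0.272, y = 0.478
  n-decane: x = 0.542, y = 0.139
Drum-2 feed = drum-1 liquid: z₂ = (0.1857, 0.2720, 0.5423).
Drum 2:
Let ψ₂ = V/F and solve Σ zᵢ(Kᵢ−1)/(1+ψ₂(Kᵢ−1)) = 0.
Check two-phase: ΣzᵢKᵢ = 1.730 > 1 and Σzᵢ/Kᵢ = 1.366 > 1, so g(0) = 0.730 > 0 and g(1) = -0.366 < 0.
Iterate (Newton) starting at ψ₂ = 0.57:
  ψ₂ = 0.570: g = 0.0076, g' = -0.805 → ψ₂ = 0.579
Converged at ψ₂ = 0.579.
  1-propanol: x = 0.075, y = 0.266
  n-heptane: x = 0.125, y = 0.379
  n-decane: x = 0.801, y = 0.355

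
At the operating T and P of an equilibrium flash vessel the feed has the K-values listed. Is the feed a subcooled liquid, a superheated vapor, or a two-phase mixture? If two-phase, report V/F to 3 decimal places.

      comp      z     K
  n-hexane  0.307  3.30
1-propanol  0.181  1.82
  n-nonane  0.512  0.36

two-phase, V/F = 0.444

ΣzᵢKᵢ = 1.527; Σzᵢ/Kᵢ = 1.615.
Both exceed 1, so a two-phase solution exists.
Iterate (Newton) starting at ψ = 0.52:
  ψ = 0.520: g = -0.0655, g' = -0.868 → ψ = 0.444
Converged at ψ = 0.444.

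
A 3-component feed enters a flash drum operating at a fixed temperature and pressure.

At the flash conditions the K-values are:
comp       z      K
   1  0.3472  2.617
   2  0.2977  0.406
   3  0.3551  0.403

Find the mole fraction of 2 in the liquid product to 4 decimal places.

x_2 = 0.3332

Material balance + equilibrium reduce to Σ zᵢ(Kᵢ−1)/(1+ψ(Kᵢ−1)) = 0.
g(0) = ΣzᵢKᵢ − 1 = 0.1726 and g(1) = 1 − Σzᵢ/Kᵢ = -0.7471, so a root lies in (0, 1).
Newton iteration, ψ⁰ = 0.53:
  ψ = 0.5300: g = -0.26588, g' = -0.7578 → ψ = 0.1792
Converged at ψ = 0.1792.
Compositions from xᵢ = zᵢ/(1+ψ(Kᵢ−1)), yᵢ = Kᵢxᵢ:
  1: x = 0.2692, y = 0.7045
  2: x = 0.3332, y = 0.1353
  3: x = 0.3976, y = 0.1602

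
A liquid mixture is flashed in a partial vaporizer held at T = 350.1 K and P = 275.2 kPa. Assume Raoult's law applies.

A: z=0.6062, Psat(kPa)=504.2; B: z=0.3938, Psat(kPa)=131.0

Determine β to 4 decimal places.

β = 0.6837

Raoult's law: Kᵢ = Pᵢˢᵃᵗ/P = Pᵢˢᵃᵗ/275.2.
  K_A = 504.2/275.2 = 1.832122, K_B = 131.0/275.2 = 0.476017
Newton iteration, β⁰ = 0.5:
  β = 0.5000: g = 0.07663, g' = -0.4078 → β = 0.6879
  β = 0.6879: g = -0.00183, g' = -0.4341 → β = 0.6837
Converged at β = 0.6837.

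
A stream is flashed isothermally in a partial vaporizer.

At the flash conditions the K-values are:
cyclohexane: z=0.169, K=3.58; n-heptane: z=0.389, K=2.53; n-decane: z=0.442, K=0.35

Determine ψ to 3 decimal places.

ψ = 0.611

Material balance + equilibrium reduce to Σ zᵢ(Kᵢ−1)/(1+ψ(Kᵢ−1)) = 0.
Feasibility: ΣzᵢKᵢ = 1.744, Σzᵢ/Kᵢ = 1.464 — both > 1, two phases present.
Newton–Raphson from ψ = 0.37:
  ψ = 0.370: g = 0.2248, g' = -0.989 → ψ = 0.597
  ψ = 0.597: g = 0.0130, g' = -0.922 → ψ = 0.611
Converged at ψ = 0.611.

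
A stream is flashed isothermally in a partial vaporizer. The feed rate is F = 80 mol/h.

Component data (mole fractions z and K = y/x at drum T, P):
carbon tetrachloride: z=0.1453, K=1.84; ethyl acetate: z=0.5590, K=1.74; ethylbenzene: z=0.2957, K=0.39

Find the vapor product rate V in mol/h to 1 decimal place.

Material balance + equilibrium reduce to Σ zᵢ(Kᵢ−1)/(1+V/F(Kᵢ−1)) = 0.
g(0) = ΣzᵢKᵢ − 1 = 0.3553 and g(1) = 1 − Σzᵢ/Kᵢ = -0.1584, so a root lies in (0, 1).
Newton iteration, V/F⁰ = 0.5:
  V/F = 0.5000: g = 0.12836, g' = -0.4417 → V/F = 0.7906
  V/F = 0.7906: g = -0.01407, g' = -0.5693 → V/F = 0.7659
  V/F = 0.7659: g = -0.00024, g' = -0.5502 → V/F = 0.7654
Converged at V/F = 0.7654.
Then V = V/F·F = 0.7654·80 = 61.2 mol/h and L = F − V = 18.8 mol/h.

V = 61.2 mol/h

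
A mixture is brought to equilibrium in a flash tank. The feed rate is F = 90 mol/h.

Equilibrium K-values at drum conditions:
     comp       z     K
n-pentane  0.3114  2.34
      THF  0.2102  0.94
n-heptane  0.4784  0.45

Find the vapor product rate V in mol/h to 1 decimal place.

V = 21.6 mol/h

Material balance + equilibrium reduce to Σ zᵢ(Kᵢ−1)/(1+ψ(Kᵢ−1)) = 0.
Feasibility: ΣzᵢKᵢ = 1.1415, Σzᵢ/Kᵢ = 1.4198 — both > 1, two phases present.
Newton–Raphson from ψ = 0.5:
  ψ = 0.5000: g = -0.12606, g' = -0.4766 → ψ = 0.2355
  ψ = 0.2355: g = 0.00211, g' = -0.5148 → ψ = 0.2396
Converged at ψ = 0.2396.
Then V = ψ·F = 0.2396·90 = 21.6 mol/h and L = F − V = 68.4 mol/h.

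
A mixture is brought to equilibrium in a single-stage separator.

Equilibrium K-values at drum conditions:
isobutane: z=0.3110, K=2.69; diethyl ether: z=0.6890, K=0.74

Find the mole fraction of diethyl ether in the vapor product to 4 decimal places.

y_diethyl ether = 0.6413

Rachford–Rice: g(V/F) = Σ zᵢ(Kᵢ−1)/(1+V/F(Kᵢ−1)) = 0.
g(0) = ΣzᵢKᵢ − 1 = 0.3465 and g(1) = 1 − Σzᵢ/Kᵢ = -0.0467, so a root lies in (0, 1).
Binary case is linear: z₁(K₁−1)(1+V/F(K₂−1)) + z₂(K₂−1)(1+V/F(K₁−1)) = 0
⇒ V/F = [z₁(K₁−1)+z₂(K₂−1)] / [−(K₁−1)(K₂−1)] = 0.34645/0.43940 = 0.7885
Compositions from xᵢ = zᵢ/(1+V/F(Kᵢ−1)), yᵢ = Kᵢxᵢ:
  isobutane: x = 0.1333, y = 0.3587
  diethyl ether: x = 0.8667, y = 0.6413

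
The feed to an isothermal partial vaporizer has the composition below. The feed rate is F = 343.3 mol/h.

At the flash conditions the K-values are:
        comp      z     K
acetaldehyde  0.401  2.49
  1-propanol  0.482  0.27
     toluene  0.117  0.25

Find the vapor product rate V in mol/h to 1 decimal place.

V = 49.6 mol/h

Material balance + equilibrium reduce to Σ zᵢ(Kᵢ−1)/(1+β(Kᵢ−1)) = 0.
Check two-phase: ΣzᵢKᵢ = 1.158 > 1 and Σzᵢ/Kᵢ = 2.414 > 1, so g(0) = 0.158 > 0 and g(1) = -1.414 < 0.
Iterate (Newton) starting at β = 0.5:
  β = 0.500: g = -0.3521, g' = -1.098 → β = 0.179
  β = 0.179: g = -0.0347, g' = -0.982 → β = 0.144
Converged at β = 0.144.
Then V = β·F = 0.1444·343.3 = 49.6 mol/h and L = F − V = 293.7 mol/h.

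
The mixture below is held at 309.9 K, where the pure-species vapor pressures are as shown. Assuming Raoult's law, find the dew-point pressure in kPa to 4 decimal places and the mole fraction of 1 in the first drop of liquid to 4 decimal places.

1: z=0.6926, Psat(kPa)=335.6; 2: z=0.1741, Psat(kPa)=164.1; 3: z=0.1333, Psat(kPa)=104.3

Pdew = 227.1308 kPa, x_1 = 0.4687

At the dew point ψ → 1, so Σzᵢ/Kᵢ = 1 with Kᵢ = Pᵢˢᵃᵗ/P ⇒ 1/P = Σzᵢ/Pᵢˢᵃᵗ.
1/P = 0.6926/335.6 + 0.1741/164.1 + 0.1333/104.3 = 0.0044027 ⇒ P = 227.1308 kPa
xᵢ = zᵢP/Pᵢˢᵃᵗ ⇒ x_1 = 0.6926·227.1308/335.6 = 0.4687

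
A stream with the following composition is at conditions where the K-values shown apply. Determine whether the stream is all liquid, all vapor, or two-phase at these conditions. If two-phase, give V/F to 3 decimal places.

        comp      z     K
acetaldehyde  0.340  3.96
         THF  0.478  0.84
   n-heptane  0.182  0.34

two-phase, V/F = 0.730

ΣzᵢKᵢ = 1.810; Σzᵢ/Kᵢ = 1.190.
Both exceed 1, so a two-phase solution exists.
Let ψ = V/F and solve Σ zᵢ(Kᵢ−1)/(1+ψ(Kᵢ−1)) = 0.
Newton–Raphson from ψ = 0.61:
  ψ = 0.610: g = 0.0729, g' = -0.616 → ψ = 0.728
  ψ = 0.728: g = 0.0010, g' = -0.609 → ψ = 0.730
Converged at ψ = 0.730.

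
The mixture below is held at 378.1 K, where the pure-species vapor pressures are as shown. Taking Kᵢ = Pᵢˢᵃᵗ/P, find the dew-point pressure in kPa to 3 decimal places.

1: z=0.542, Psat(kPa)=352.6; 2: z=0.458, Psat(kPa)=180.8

At the dew point ψ → 1, so Σzᵢ/Kᵢ = 1 with Kᵢ = Pᵢˢᵃᵗ/P ⇒ 1/P = Σzᵢ/Pᵢˢᵃᵗ.
1/P = 0.542/352.6 + 0.458/180.8 = 0.004070 ⇒ P = 245.680 kPa

Pdew = 245.680 kPa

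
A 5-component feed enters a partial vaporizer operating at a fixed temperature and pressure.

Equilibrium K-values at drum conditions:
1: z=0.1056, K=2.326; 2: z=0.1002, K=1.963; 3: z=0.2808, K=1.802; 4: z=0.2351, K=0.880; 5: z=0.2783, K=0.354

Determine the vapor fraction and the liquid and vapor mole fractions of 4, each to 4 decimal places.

ψ = 0.5314, x_4 = 0.2511, y_4 = 0.2210

Let ψ = V/F and solve Σ zᵢ(Kᵢ−1)/(1+ψ(Kᵢ−1)) = 0.
Feasibility: ΣzᵢKᵢ = 1.2537, Σzᵢ/Kᵢ = 1.3056 — both > 1, two phases present.
Iterate (Newton) starting at ψ = 0.69:
  ψ = 0.6900: g = -0.07905, g' = -0.5411 → ψ = 0.5439
  ψ = 0.5439: g = -0.00587, g' = -0.4702 → ψ = 0.5314
Converged at ψ = 0.5314.
Compositions from xᵢ = zᵢ/(1+ψ(Kᵢ−1)), yᵢ = Kᵢxᵢ:
  1: x = 0.0620, y = 0.1441
  2: x = 0.0663, y = 0.1301
  3: x = 0.1969, y = 0.3548
  4: x = 0.2511, y = 0.2210
  5: x = 0.4238, y = 0.1500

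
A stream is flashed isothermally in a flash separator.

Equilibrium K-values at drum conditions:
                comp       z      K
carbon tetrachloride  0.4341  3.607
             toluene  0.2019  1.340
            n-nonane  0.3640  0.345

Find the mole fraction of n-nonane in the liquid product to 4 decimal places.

Let ψ = V/F and solve Σ zᵢ(Kᵢ−1)/(1+ψ(Kᵢ−1)) = 0.
Check two-phase: ΣzᵢKᵢ = 1.9619 > 1 and Σzᵢ/Kᵢ = 1.3261 > 1, so g(0) = 0.9619 > 0 and g(1) = -0.3261 < 0.
Iterate (Newton) starting at ψ = 0.5:
  ψ = 0.5000: g = 0.19544, g' = -0.9184 → ψ = 0.7128
  ψ = 0.7128: g = 0.00397, g' = -0.9257 → ψ = 0.7171
Converged at ψ = 0.7171.
Compositions from xᵢ = zᵢ/(1+ψ(Kᵢ−1)), yᵢ = Kᵢxᵢ:
  carbon tetrachloride: x = 0.1513, y = 0.5457
  toluene: x = 0.1623, y = 0.2175
  n-nonane: x = 0.6864, y = 0.2368

x_n-nonane = 0.6864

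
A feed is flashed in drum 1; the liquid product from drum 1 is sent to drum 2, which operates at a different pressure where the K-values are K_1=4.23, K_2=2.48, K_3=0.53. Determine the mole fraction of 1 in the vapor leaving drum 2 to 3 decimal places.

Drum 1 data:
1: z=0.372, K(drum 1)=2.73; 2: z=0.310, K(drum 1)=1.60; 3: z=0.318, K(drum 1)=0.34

Drum 1:
Material balance + equilibrium reduce to Σ zᵢ(Kᵢ−1)/(1+ψ₁(Kᵢ−1)) = 0.
Check two-phase: ΣzᵢKᵢ = 1.620 > 1 and Σzᵢ/Kᵢ = 1.265 > 1, so g(0) = 0.620 > 0 and g(1) = -0.265 < 0.
Newton iteration, ψ₁⁰ = 0.54:
  ψ₁ = 0.540: g = 0.1471, g' = -0.696 → ψ₁ = 0.751
  ψ₁ = 0.751: g = -0.0084, g' = -0.809 → ψ₁ = 0.741
Converged at ψ₁ = 0.741.
Drum-1 compositions:
  1: x = 0.163, y = 0.445
  2: x = 0.215, y = 0.343
  3: x = 0.622, y = 0.212
Drum-2 feed = drum-1 liquid: z₂ = (0.1630, 0.2146, 0.6224).
Drum 2:
Rachford–Rice: g(ψ₂) = Σ zᵢ(Kᵢ−1)/(1+ψ₂(Kᵢ−1)) = 0.
Feasibility: ΣzᵢKᵢ = 1.552, Σzᵢ/Kᵢ = 1.299 — both > 1, two phases present.
Iterate (Newton) starting at ψ₂ = 0.51:
  ψ₂ = 0.510: g = -0.0049, g' = -0.633 → ψ₂ = 0.502
Converged at ψ₂ = 0.502.
  1: x = 0.062, y = 0.263
  2: x = 0.123, y = 0.305
  3: x = 0.815, y = 0.432

y_1 (drum 2) = 0.263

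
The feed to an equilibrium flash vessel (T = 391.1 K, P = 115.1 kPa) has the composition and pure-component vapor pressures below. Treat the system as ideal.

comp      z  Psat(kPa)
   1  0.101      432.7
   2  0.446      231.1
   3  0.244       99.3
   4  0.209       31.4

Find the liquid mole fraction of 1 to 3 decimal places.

x_1 = 0.034

Raoult's law: Kᵢ = Pᵢˢᵃᵗ/P = Pᵢˢᵃᵗ/115.1.
  K_1 = 432.7/115.1 = 3.75934, K_2 = 231.1/115.1 = 2.00782, K_3 = 99.3/115.1 = 0.86273, K_4 = 31.4/115.1 = 0.27281
Newton iteration, ψ⁰ = 0.66:
  ψ = 0.660: g = 0.0396, g' = -0.674 → ψ = 0.719
  ψ = 0.719: g = -0.0015, g' = -0.730 → ψ = 0.717
Converged at ψ = 0.717.
Compositions from xᵢ = zᵢ/(1+ψ(Kᵢ−1)), yᵢ = Kᵢxᵢ:
  1: x = 0.034, y = 0.128
  2: x = 0.259, y = 0.520
  3: x = 0.271, y = 0.233
  4: x = 0.437, y = 0.119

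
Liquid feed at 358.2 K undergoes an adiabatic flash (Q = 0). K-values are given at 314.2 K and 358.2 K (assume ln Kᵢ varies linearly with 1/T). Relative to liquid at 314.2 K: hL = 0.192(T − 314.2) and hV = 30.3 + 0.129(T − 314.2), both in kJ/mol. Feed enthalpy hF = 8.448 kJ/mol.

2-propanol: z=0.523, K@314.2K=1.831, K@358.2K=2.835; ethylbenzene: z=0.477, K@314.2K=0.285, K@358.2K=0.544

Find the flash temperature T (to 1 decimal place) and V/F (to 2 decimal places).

Adiabatic flash: solve Rachford–Rice at each trial T, then check hF = ψ·hV(T) + (1−ψ)·hL(T).
  T = 314.2 K: K = (1.831, 0.285), RR gives ψ = 0.157, H_out = 4.771 kJ/mol
  T = 358.2 K: K = (2.835, 0.544), RR gives ψ = 0.887, H_out = 32.865 kJ/mol
  T = 336.2 K: K = (2.311, 0.402), RR gives ψ = 0.511, H_out = 19.000 kJ/mol
  T = 325.2 K: K = (2.065, 0.341), RR gives ψ = 0.345, H_out = 12.335 kJ/mol
  T = 319.7 K: K = (1.947, 0.312), RR gives ψ = 0.256, H_out = 8.733 kJ/mol
  T = 316.9 K: K = (1.887, 0.298), RR gives ψ = 0.208, H_out = 6.772 kJ/mol
  T = 318.3 K: K = (1.917, 0.305), RR gives ψ = 0.232, H_out = 7.765 kJ/mol
Linear interpolation between T = 318.3 (H_out = 7.765) and T = 319.7 (H_out = 8.733) on hF = 8.448 gives T ≈ 319.3 K, at which ψ = 0.25.

T = 319.3 K, V/F = 0.25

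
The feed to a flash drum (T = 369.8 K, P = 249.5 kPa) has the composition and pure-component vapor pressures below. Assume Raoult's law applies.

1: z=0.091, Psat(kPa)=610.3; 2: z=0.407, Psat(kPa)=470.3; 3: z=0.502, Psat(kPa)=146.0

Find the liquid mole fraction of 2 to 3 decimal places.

Raoult's law: Kᵢ = Pᵢˢᵃᵗ/P = Pᵢˢᵃᵗ/249.5.
  K_1 = 610.3/249.5 = 2.44609, K_2 = 470.3/249.5 = 1.88497, K_3 = 146.0/249.5 = 0.58517
Let ψ = V/F and solve Σ zᵢ(Kᵢ−1)/(1+ψ(Kᵢ−1)) = 0.
Check two-phase: ΣzᵢKᵢ = 1.284 > 1 and Σzᵢ/Kᵢ = 1.111 > 1, so g(0) = 0.284 > 0 and g(1) = -0.111 < 0.
Newton iteration, ψ⁰ = 0.56:
  ψ = 0.560: g = 0.0423, g' = -0.347 → ψ = 0.682
  ψ = 0.682: g = 0.0005, g' = -0.340 → ψ = 0.683
Converged at ψ = 0.683.
Compositions from xᵢ = zᵢ/(1+ψ(Kᵢ−1)), yᵢ = Kᵢxᵢ:
  1: x = 0.046, y = 0.112
  2: x = 0.254, y = 0.478
  3: x = 0.701, y = 0.410

x_2 = 0.254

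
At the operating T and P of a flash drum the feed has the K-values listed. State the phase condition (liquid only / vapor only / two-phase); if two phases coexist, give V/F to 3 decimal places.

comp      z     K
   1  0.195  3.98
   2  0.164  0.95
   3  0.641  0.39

ΣzᵢKᵢ = 1.182; Σzᵢ/Kᵢ = 1.865.
Both exceed 1, so a two-phase solution exists.
Material balance + equilibrium reduce to Σ zᵢ(Kᵢ−1)/(1+ψ(Kᵢ−1)) = 0.
Iterate (Newton) starting at ψ = 0.56:
  ψ = 0.560: g = -0.3846, g' = -0.794 → ψ = 0.076
  ψ = 0.076: g = 0.0562, g' = -1.416 → ψ = 0.115
  ψ = 0.115: g = 0.0038, g' = -1.236 → ψ = 0.118
Converged at ψ = 0.118.

two-phase, V/F = 0.118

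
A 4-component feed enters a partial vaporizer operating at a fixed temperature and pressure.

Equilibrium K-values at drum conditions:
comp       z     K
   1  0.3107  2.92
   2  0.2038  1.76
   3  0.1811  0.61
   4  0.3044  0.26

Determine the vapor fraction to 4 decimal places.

ψ = 0.4649

Material balance + equilibrium reduce to Σ zᵢ(Kᵢ−1)/(1+ψ(Kᵢ−1)) = 0.
Feasibility: ΣzᵢKᵢ = 1.4555, Σzᵢ/Kᵢ = 1.6899 — both > 1, two phases present.
Newton iteration, ψ⁰ = 0.5:
  ψ = 0.5000: g = -0.02869, g' = -0.8224 → ψ = 0.4651
  ψ = 0.4651: g = -0.00019, g' = -0.8125 → ψ = 0.4649
Converged at ψ = 0.4649.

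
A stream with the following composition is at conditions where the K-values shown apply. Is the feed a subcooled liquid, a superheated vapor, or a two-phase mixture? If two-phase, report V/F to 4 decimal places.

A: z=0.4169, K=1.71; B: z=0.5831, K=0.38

subcooled liquid

ΣzᵢKᵢ = 0.9345; Σzᵢ/Kᵢ = 1.7783.
Since ΣzᵢKᵢ < 1 the mixture is below its bubble point — single liquid phase.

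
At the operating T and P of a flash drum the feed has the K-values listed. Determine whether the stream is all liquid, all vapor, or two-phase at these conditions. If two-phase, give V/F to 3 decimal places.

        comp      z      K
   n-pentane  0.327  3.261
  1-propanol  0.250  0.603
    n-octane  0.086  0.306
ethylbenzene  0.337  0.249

two-phase, V/F = 0.230

ΣzᵢKᵢ = 1.327; Σzᵢ/Kᵢ = 2.149.
Both exceed 1, so a two-phase solution exists.
Rachford–Rice: g(ψ) = Σ zᵢ(Kᵢ−1)/(1+ψ(Kᵢ−1)) = 0.
Newton iteration, ψ⁰ = 0.5:
  ψ = 0.500: g = -0.2735, g' = -1.014 → ψ = 0.230
Converged at ψ = 0.230.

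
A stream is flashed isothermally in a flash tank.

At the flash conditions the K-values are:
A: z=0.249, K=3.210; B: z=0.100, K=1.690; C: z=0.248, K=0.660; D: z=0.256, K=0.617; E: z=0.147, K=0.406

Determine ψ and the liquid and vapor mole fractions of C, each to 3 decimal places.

Material balance + equilibrium reduce to Σ zᵢ(Kᵢ−1)/(1+ψ(Kᵢ−1)) = 0.
Feasibility: ΣzᵢKᵢ = 1.350, Σzᵢ/Kᵢ = 1.289 — both > 1, two phases present.
Iterate (Newton) starting at ψ = 0.5:
  ψ = 0.500: g = -0.0343, g' = -0.505 → ψ = 0.432
  ψ = 0.432: g = 0.0009, g' = -0.534 → ψ = 0.434
Converged at ψ = 0.434.
Compositions from xᵢ = zᵢ/(1+ψ(Kᵢ−1)), yᵢ = Kᵢxᵢ:
  A: x = 0.127, y = 0.408
  B: x = 0.077, y = 0.130
  C: x = 0.291, y = 0.192
  D: x = 0.307, y = 0.189
  E: x = 0.198, y = 0.080

ψ = 0.434, x_C = 0.291, y_C = 0.192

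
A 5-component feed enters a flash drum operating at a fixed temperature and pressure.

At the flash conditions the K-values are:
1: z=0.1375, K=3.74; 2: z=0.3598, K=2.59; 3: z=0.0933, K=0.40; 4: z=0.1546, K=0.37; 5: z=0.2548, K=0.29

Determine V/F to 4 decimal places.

V/F = 0.4744

Rachford–Rice: g(V/F) = Σ zᵢ(Kᵢ−1)/(1+V/F(Kᵢ−1)) = 0.
Check two-phase: ΣzᵢKᵢ = 1.6145 > 1 and Σzᵢ/Kᵢ = 1.7054 > 1, so g(0) = 0.6145 > 0 and g(1) = -0.7054 < 0.
Newton iteration, V/F⁰ = 0.5:
  V/F = 0.5000: g = -0.02496, g' = -0.9742 → V/F = 0.4744
Converged at V/F = 0.4744.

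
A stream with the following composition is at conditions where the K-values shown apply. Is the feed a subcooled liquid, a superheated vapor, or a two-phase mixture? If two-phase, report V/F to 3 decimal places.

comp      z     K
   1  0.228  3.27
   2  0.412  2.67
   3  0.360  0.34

ΣzᵢKᵢ = 1.968; Σzᵢ/Kᵢ = 1.283.
Both exceed 1, so a two-phase solution exists.
Rachford–Rice: g(ψ) = Σ zᵢ(Kᵢ−1)/(1+ψ(Kᵢ−1)) = 0.
Iterate (Newton) starting at ψ = 0.5:
  ψ = 0.500: g = 0.2627, g' = -0.948 → ψ = 0.777
  ψ = 0.777: g = -0.0010, g' = -1.032 → ψ = 0.776
Converged at ψ = 0.776.

two-phase, V/F = 0.776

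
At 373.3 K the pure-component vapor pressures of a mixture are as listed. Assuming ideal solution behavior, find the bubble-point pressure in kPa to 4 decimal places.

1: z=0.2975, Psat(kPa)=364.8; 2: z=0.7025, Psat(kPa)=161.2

At the bubble point ψ → 0, so ΣzᵢKᵢ = 1 with Kᵢ = Pᵢˢᵃᵗ/P ⇒ P = ΣzᵢPᵢˢᵃᵗ.
P = 0.2975·364.8 + 0.7025·161.2 = 221.7710 kPa

Pbub = 221.7710 kPa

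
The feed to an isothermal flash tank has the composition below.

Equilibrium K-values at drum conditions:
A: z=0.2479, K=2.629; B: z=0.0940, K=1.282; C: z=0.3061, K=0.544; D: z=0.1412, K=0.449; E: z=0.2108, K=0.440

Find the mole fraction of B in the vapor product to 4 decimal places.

Let ψ = V/F and solve Σ zᵢ(Kᵢ−1)/(1+ψ(Kᵢ−1)) = 0.
Check two-phase: ΣzᵢKᵢ = 1.0949 > 1 and Σzᵢ/Kᵢ = 1.5239 > 1, so g(0) = 0.0949 > 0 and g(1) = -0.5239 < 0.
Newton iteration, ψ⁰ = 0.5:
  ψ = 0.5000: g = -0.20636, g' = -0.5215 → ψ = 0.1043
  ψ = 0.1043: g = 0.01645, g' = -0.6806 → ψ = 0.1285
  ψ = 0.1285: g = 0.00032, g' = -0.6550 → ψ = 0.1290
Converged at ψ = 0.1290.
Compositions from xᵢ = zᵢ/(1+ψ(Kᵢ−1)), yᵢ = Kᵢxᵢ:
  A: x = 0.2049, y = 0.5386
  B: x = 0.0907, y = 0.1163
  C: x = 0.3252, y = 0.1769
  D: x = 0.1520, y = 0.0682
  E: x = 0.2272, y = 0.1000

y_B = 0.1163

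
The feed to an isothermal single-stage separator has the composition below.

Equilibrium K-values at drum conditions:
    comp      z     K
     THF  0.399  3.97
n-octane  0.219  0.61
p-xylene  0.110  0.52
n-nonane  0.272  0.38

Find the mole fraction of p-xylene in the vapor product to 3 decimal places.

Newton–Raphson from ψ = 0.4:
  ψ = 0.400: g = 0.1508, g' = -1.006 → ψ = 0.550
  ψ = 0.550: g = 0.0136, g' = -0.849 → ψ = 0.566
Converged at ψ = 0.566.
Compositions from xᵢ = zᵢ/(1+ψ(Kᵢ−1)), yᵢ = Kᵢxᵢ:
  THF: x = 0.149, y = 0.591
  n-octane: x = 0.281, y = 0.171
  p-xylene: x = 0.151, y = 0.079
  n-nonane: x = 0.419, y = 0.159

y_p-xylene = 0.079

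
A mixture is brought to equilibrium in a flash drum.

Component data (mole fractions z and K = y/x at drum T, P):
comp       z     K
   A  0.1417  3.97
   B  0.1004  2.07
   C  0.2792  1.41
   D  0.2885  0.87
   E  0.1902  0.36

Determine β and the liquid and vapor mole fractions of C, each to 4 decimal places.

Let β = V/F and solve Σ zᵢ(Kᵢ−1)/(1+β(Kᵢ−1)) = 0.
Check two-phase: ΣzᵢKᵢ = 1.4835 > 1 and Σzᵢ/Kᵢ = 1.1422 > 1, so g(0) = 0.4835 > 0 and g(1) = -0.1422 < 0.
Newton–Raphson from β = 0.5:
  β = 0.5000: g = 0.11521, g' = -0.4576 → β = 0.7518
  β = 0.7518: g = 0.00104, g' = -0.4777 → β = 0.7540
Converged at β = 0.7540.
Compositions from xᵢ = zᵢ/(1+β(Kᵢ−1)), yᵢ = Kᵢxᵢ:
  A: x = 0.0437, y = 0.1737
  B: x = 0.0556, y = 0.1150
  C: x = 0.2133, y = 0.3007
  D: x = 0.3199, y = 0.2783
  E: x = 0.3676, y = 0.1323

β = 0.7540, x_C = 0.2133, y_C = 0.3007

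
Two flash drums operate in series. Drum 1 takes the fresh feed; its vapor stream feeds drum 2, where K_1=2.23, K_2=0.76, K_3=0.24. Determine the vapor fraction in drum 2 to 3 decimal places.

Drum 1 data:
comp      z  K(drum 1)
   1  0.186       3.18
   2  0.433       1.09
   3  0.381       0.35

Drum 1:
Rachford–Rice: g(ψ₁) = Σ zᵢ(Kᵢ−1)/(1+ψ₁(Kᵢ−1)) = 0.
Check two-phase: ΣzᵢKᵢ = 1.197 > 1 and Σzᵢ/Kᵢ = 1.544 > 1, so g(0) = 0.197 > 0 and g(1) = -0.544 < 0.
Newton–Raphson from ψ₁ = 0.5:
  ψ₁ = 0.500: g = -0.1356, g' = -0.559 → ψ₁ = 0.257
  ψ₁ = 0.257: g = 0.0004, g' = -0.598 → ψ₁ = 0.258
Converged at ψ₁ = 0.258.
Drum-1 compositions:
  1: x = 0.119, y = 0.379
  2: x = 0.423, y = 0.461
  3: x = 0.458, y = 0.160
Drum-2 feed = drum-1 vapor: z₂ = (0.3785, 0.4613, 0.1602).
Drum 2:
Material balance + equilibrium reduce to Σ zᵢ(Kᵢ−1)/(1+ψ₂(Kᵢ−1)) = 0.
Check two-phase: ΣzᵢKᵢ = 1.233 > 1 and Σzᵢ/Kᵢ = 1.444 > 1, so g(0) = 0.233 > 0 and g(1) = -0.444 < 0.
Iterate (Newton) starting at ψ₂ = 0.52:
  ψ₂ = 0.520: g = -0.0439, g' = -0.501 → ψ₂ = 0.432
  ψ₂ = 0.432: g = -0.0010, g' = -0.482 → ψ₂ = 0.430
Converged at ψ₂ = 0.430.
  1: x = 0.247, y = 0.552
  2: x = 0.514, y = 0.391
  3: x = 0.238, y = 0.057

V/F (drum 2) = 0.430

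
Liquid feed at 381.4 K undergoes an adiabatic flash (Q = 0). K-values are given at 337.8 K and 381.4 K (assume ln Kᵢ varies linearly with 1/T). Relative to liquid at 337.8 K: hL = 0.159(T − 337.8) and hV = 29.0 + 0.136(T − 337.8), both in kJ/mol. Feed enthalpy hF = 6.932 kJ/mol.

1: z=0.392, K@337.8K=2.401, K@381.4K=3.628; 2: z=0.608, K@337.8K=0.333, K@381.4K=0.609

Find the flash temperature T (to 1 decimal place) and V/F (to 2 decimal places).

T = 342.7 K, V/F = 0.21

Adiabatic flash: solve Rachford–Rice at each trial T, then check hF = ψ·hV(T) + (1−ψ)·hL(T).
  T = 337.8 K: K = (2.401, 0.333), RR gives ψ = 0.154, H_out = 4.458 kJ/mol
  T = 381.4 K: K = (3.628, 0.609), RR gives ψ = 0.771, H_out = 28.524 kJ/mol
  T = 359.6 K: K = (2.989, 0.459), RR gives ψ = 0.418, H_out = 15.389 kJ/mol
  T = 348.7 K: K = (2.688, 0.393), RR gives ψ = 0.285, H_out = 9.936 kJ/mol
  T = 343.2 K: K = (2.541, 0.362), RR gives ψ = 0.220, H_out = 7.206 kJ/mol
  T = 340.5 K: K = (2.471, 0.347), RR gives ψ = 0.187, H_out = 5.844 kJ/mol
  T = 341.9 K: K = (2.507, 0.355), RR gives ψ = 0.204, H_out = 6.553 kJ/mol
Linear interpolation between T = 341.9 (H_out = 6.553) and T = 343.2 (H_out = 7.206) on hF = 6.932 gives T ≈ 342.7 K, at which ψ = 0.21.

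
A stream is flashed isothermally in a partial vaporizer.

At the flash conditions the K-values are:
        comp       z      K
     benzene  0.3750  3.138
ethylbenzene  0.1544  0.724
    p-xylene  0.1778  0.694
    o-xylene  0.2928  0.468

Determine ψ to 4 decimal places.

ψ = 0.6086

Let ψ = V/F and solve Σ zᵢ(Kᵢ−1)/(1+ψ(Kᵢ−1)) = 0.
Feasibility: ΣzᵢKᵢ = 1.5490, Σzᵢ/Kᵢ = 1.2146 — both > 1, two phases present.
Newton–Raphson from ψ = 0.5:
  ψ = 0.5000: g = 0.06161, g' = -0.5933 → ψ = 0.6039
  ψ = 0.6039: g = 0.00258, g' = -0.5484 → ψ = 0.6086
Converged at ψ = 0.6086.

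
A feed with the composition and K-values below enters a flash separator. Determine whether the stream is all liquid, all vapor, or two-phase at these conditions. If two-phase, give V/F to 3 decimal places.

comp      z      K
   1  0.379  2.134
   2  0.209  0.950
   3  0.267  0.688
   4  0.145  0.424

two-phase, V/F = 0.646

ΣzᵢKᵢ = 1.253; Σzᵢ/Kᵢ = 1.128.
Both exceed 1, so a two-phase solution exists.
Let ψ = V/F and solve Σ zᵢ(Kᵢ−1)/(1+ψ(Kᵢ−1)) = 0.
Newton iteration, ψ⁰ = 0.5:
  ψ = 0.500: g = 0.0476, g' = -0.330 → ψ = 0.644
  ψ = 0.644: g = 0.0006, g' = -0.326 → ψ = 0.646
Converged at ψ = 0.646.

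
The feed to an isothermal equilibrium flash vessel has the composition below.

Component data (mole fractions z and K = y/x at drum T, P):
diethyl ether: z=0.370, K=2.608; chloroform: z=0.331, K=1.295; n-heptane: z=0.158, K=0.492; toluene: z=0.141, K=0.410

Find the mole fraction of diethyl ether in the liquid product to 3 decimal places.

Rachford–Rice: g(β) = Σ zᵢ(Kᵢ−1)/(1+β(Kᵢ−1)) = 0.
g(0) = ΣzᵢKᵢ − 1 = 0.529 and g(1) = 1 − Σzᵢ/Kᵢ = -0.063, so a root lies in (0, 1).
Newton iteration, β⁰ = 0.5:
  β = 0.500: g = 0.1893, g' = -0.488 → β = 0.888
  β = 0.888: g = 0.0014, g' = -0.532 → β = 0.891
Converged at β = 0.891.
Compositions from xᵢ = zᵢ/(1+β(Kᵢ−1)), yᵢ = Kᵢxᵢ:
  diethyl ether: x = 0.152, y = 0.397
  chloroform: x = 0.262, y = 0.339
  n-heptane: x = 0.289, y = 0.142
  toluene: x = 0.297, y = 0.122

x_diethyl ether = 0.152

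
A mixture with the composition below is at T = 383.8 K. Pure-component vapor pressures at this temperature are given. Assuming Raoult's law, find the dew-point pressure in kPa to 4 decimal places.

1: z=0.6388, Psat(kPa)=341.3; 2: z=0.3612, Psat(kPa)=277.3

At the dew point ψ → 1, so Σzᵢ/Kᵢ = 1 with Kᵢ = Pᵢˢᵃᵗ/P ⇒ 1/P = Σzᵢ/Pᵢˢᵃᵗ.
1/P = 0.6388/341.3 + 0.3612/277.3 = 0.0031742 ⇒ P = 315.0373 kPa

Pdew = 315.0373 kPa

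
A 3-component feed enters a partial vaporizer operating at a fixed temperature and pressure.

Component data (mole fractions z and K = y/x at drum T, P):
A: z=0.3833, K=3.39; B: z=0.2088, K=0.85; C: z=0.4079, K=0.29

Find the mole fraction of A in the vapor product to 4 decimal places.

Iterate (Newton) starting at β = 0.5:
  β = 0.5000: g = -0.06551, g' = -0.9542 → β = 0.4313
  β = 0.4313: g = 0.00013, g' = -0.9634 → β = 0.4315
Converged at β = 0.4315.
Compositions from xᵢ = zᵢ/(1+β(Kᵢ−1)), yᵢ = Kᵢxᵢ:
  A: x = 0.1887, y = 0.6397
  B: x = 0.2232, y = 0.1898
  C: x = 0.5880, y = 0.1705

y_A = 0.6397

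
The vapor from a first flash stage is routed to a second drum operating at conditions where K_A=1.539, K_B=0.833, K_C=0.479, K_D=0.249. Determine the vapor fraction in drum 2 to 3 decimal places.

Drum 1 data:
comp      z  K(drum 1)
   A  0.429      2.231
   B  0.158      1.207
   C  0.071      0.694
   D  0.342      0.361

Drum 1:
Rachford–Rice: g(ψ₁) = Σ zᵢ(Kᵢ−1)/(1+ψ₁(Kᵢ−1)) = 0.
Feasibility: ΣzᵢKᵢ = 1.321, Σzᵢ/Kᵢ = 1.373 — both > 1, two phases present.
Newton–Raphson from ψ₁ = 0.5:
  ψ₁ = 0.500: g = 0.0097, g' = -0.565 → ψ₁ = 0.517
Converged at ψ₁ = 0.517.
Drum-1 compositions:
  A: x = 0.262, y = 0.585
  B: x = 0.143, y = 0.172
  C: x = 0.084, y = 0.059
  D: x = 0.511, y = 0.184
Drum-2 feed = drum-1 vapor: z₂ = (0.5848, 0.1723, 0.0585, 0.1844).
Drum 2:
Rachford–Rice: g(ψ₂) = Σ zᵢ(Kᵢ−1)/(1+ψ₂(Kᵢ−1)) = 0.
Feasibility: ΣzᵢKᵢ = 1.117, Σzᵢ/Kᵢ = 1.450 — both > 1, two phases present.
Newton iteration, ψ₂⁰ = 0.66:
  ψ₂ = 0.660: g = -0.1209, g' = -0.544 → ψ₂ = 0.438
  ψ₂ = 0.438: g = -0.0219, g' = -0.374 → ψ₂ = 0.379
  ψ₂ = 0.379: g = -0.0007, g' = -0.351 → ψ₂ = 0.377
Converged at ψ₂ = 0.377.
  A: x = 0.486, y = 0.748
  B: x = 0.184, y = 0.153
  C: x = 0.073, y = 0.035
  D: x = 0.257, y = 0.064

V/F (drum 2) = 0.377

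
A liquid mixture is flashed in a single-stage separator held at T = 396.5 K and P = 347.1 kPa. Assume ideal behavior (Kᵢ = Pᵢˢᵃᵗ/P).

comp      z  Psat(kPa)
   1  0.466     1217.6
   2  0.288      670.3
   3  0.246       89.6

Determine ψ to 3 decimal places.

ψ = 0.871

Raoult's law: Kᵢ = Pᵢˢᵃᵗ/P = Pᵢˢᵃᵗ/347.1.
  K_1 = 1217.6/347.1 = 3.50792, K_2 = 670.3/347.1 = 1.93114, K_3 = 89.6/347.1 = 0.25814
Newton iteration, ψ⁰ = 0.5:
  ψ = 0.500: g = 0.4114, g' = -1.035 → ψ = 0.897
  ψ = 0.897: g = -0.0403, g' = -1.563 → ψ = 0.872
  ψ = 0.872: g = -0.0015, g' = -1.449 → ψ = 0.871
Converged at ψ = 0.871.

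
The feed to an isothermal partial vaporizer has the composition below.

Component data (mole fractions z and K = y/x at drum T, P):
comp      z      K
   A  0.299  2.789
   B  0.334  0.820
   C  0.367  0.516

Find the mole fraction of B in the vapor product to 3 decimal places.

y_B = 0.299

Material balance + equilibrium reduce to Σ zᵢ(Kᵢ−1)/(1+β(Kᵢ−1)) = 0.
Feasibility: ΣzᵢKᵢ = 1.297, Σzᵢ/Kᵢ = 1.226 — both > 1, two phases present.
Newton iteration, β⁰ = 0.5:
  β = 0.500: g = -0.0181, g' = -0.429 → β = 0.458
  β = 0.458: g = 0.0003, g' = -0.444 → β = 0.459
Converged at β = 0.459.
Compositions from xᵢ = zᵢ/(1+β(Kᵢ−1)), yᵢ = Kᵢxᵢ:
  A: x = 0.164, y = 0.458
  B: x = 0.364, y = 0.299
  C: x = 0.472, y = 0.243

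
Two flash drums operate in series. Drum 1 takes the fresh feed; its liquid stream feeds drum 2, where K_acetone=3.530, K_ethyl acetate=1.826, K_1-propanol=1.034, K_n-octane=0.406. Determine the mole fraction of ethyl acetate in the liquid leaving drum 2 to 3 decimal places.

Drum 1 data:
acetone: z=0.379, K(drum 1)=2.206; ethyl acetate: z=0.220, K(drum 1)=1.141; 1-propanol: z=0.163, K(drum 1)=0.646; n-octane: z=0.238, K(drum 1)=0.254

x_ethyl acetate (drum 2) = 0.133

Drum 1:
Let ψ₁ = V/F and solve Σ zᵢ(Kᵢ−1)/(1+ψ₁(Kᵢ−1)) = 0.
g(0) = ΣzᵢKᵢ − 1 = 0.253 and g(1) = 1 − Σzᵢ/Kᵢ = -0.554, so a root lies in (0, 1).
Iterate (Newton) starting at ψ₁ = 0.45:
  ψ₁ = 0.450: g = -0.0105, g' = -0.565 → ψ₁ = 0.431
Converged at ψ₁ = 0.431.
Drum-1 compositions:
  acetone: x = 0.249, y = 0.550
  ethyl acetate: x = 0.207, y = 0.237
  1-propanol: x = 0.192, y = 0.124
  n-octane: x = 0.351, y = 0.089
Drum-2 feed = drum-1 liquid: z₂ = (0.2493, 0.2074, 0.1924, 0.3509).
Drum 2:
Let ψ₂ = V/F and solve Σ zᵢ(Kᵢ−1)/(1+ψ₂(Kᵢ−1)) = 0.
Check two-phase: ΣzᵢKᵢ = 1.600 > 1 and Σzᵢ/Kᵢ = 1.235 > 1, so g(0) = 0.600 > 0 and g(1) = -0.235 < 0.
Newton iteration, ψ₂⁰ = 0.5:
  ψ₂ = 0.500: g = 0.1096, g' = -0.633 → ψ₂ = 0.673
  ψ₂ = 0.673: g = 0.0024, g' = -0.621 → ψ₂ = 0.677
Converged at ψ₂ = 0.677.
  acetone: x = 0.092, y = 0.324
  ethyl acetate: x = 0.133, y = 0.243
  1-propanol: x = 0.188, y = 0.194
  n-octane: x = 0.587, y = 0.238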